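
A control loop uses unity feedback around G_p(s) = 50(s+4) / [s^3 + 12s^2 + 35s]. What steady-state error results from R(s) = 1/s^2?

The denominator has no term below 35s — 1 pole at s=0, type 1.
K_v = lim_{s→0} s·G_p(s) = 50·4 / 35 = 40/7.
e_ss = 1/K_v = 1/(40/7) = 0.175.

0.175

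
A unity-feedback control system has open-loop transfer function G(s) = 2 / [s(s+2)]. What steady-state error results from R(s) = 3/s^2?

3

The open loop has one pole at the origin → type 1 system.
K_v = lim_{s→0} s·G(s) = 2 / (2) = 1.
e_ss = 3/K_v = 3/1 = 3.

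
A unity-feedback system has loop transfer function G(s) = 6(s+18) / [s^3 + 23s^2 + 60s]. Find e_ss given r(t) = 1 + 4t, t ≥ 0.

Factoring s from the denominator leaves a polynomial with constant term 60, so the system is type 1. Taking each input component in turn:
  • 1: tracked with zero error.
  • 4t: e_ss = 4/K_v with K_v=1.8 → 20/9.
Total e_ss = 20/9.

20/9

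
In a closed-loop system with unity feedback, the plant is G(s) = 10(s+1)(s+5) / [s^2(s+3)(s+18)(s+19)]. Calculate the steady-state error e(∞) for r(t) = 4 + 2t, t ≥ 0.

0

Two free integrators in G(s): this is a type 2 system. Treating each term separately:
  • 4: tracked with zero error.
  • 2t: tracked with zero error.
Total e_ss = 0.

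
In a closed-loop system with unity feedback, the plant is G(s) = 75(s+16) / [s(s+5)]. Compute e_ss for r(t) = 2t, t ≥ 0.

System type = 1 (one pole at s=0).
K_v = lim_{s→0} s·G(s) = 75·16 / (5) = 240.
e_ss = 2/K_v = 2/240 = 1/120.

1/120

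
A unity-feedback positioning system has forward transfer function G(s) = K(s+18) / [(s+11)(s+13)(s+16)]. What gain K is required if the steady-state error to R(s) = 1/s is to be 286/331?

The open loop has no poles at the origin → type 0 system.
K_p = lim_{s→0} G(s) = K·18 / (11·13·16) = (9/1144)·K.
e_ss = 1/(1 + K_p) = 286/331 ⇒ 1 + (9/1144)·K = 331/286 ⇒ K = 20.

20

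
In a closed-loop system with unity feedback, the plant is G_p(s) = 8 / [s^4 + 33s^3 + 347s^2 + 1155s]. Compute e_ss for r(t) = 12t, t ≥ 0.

Lowest-order denominator term is 1155s, so the open loop has 1 pole at the origin → type 1 system.
K_v = lim_{s→0} s·G_p(s) = 8 / 1155 = 8/1155.
e_ss = 12/K_v = 12/(8/1155) = 1732.5.

1732.5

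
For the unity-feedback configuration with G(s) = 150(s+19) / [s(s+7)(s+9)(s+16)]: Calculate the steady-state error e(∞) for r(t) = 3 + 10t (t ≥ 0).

One free integrator in G(s): this is a type 1 system. By superposition:
  • 3: tracked with zero error.
  • 10t: e_ss = 10/K_v with K_v=475/168 → 336/95.
Total e_ss = 336/95.

336/95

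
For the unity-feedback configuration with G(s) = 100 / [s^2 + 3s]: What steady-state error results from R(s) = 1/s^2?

Factoring s from the denominator leaves a polynomial with constant term 3, so the system is type 1.
K_v = lim_{s→0} s·G(s) = 100 / 3 = 100/3.
e_ss = 1/K_v = 1/(100/3) = 0.03.

0.03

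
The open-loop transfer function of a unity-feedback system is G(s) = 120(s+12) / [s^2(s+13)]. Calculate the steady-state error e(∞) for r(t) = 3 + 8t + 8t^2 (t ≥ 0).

The open loop has two poles at the origin → type 2 system. Treating each term separately:
  • 3: tracked with zero error.
  • 8t: tracked with zero error.
  • 8t^2: e_ss = 16/K_a with K_a=1440/13 → 13/90.
Total e_ss = 13/90.

13/90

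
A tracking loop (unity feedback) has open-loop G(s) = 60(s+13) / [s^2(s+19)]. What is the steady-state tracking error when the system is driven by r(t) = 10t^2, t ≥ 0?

The open loop has two poles at the origin → type 2 system.
K_a = lim_{s→0} s^2·G(s) = 60·13 / (19) = 780/19.
r(t) = 10t^2 gives R(s) = 20/s^3.
e_ss = 20/K_a = 20/(780/19) = 19/39.

19/39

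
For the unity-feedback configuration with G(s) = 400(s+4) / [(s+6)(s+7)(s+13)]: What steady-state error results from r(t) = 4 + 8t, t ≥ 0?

infinity

The open loop has no poles at the origin → type 0 system. Taking each input component in turn:
  • 4: e_ss = 4/(1+K_p) with K_p=800/273 → 1092/1073.
  • 8t: a type-0 system cannot track it, e_ss → ∞.
The unbounded component dominates.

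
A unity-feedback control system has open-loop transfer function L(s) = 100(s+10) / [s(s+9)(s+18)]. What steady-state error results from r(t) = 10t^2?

L(s) has one factor of s in the denominator, so the system is type 1.
For a type-1 system K_a = 0, so e_ss to a parabolic input is unbounded.

infinity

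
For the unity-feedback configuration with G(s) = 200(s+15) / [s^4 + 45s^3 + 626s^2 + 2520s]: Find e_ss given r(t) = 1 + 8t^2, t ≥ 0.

The denominator has no term below 2520s — 1 pole at s=0, type 1. Treating each term separately:
  • 1: tracked with zero error.
  • 8t^2: a type-1 system cannot track it, e_ss → ∞.
The unbounded component dominates.

infinity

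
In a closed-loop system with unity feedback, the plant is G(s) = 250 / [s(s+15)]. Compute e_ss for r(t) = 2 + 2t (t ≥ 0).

G(s) has one factor of s in the denominator, so the system is type 1. Treating each term separately:
  • 2: tracked with zero error.
  • 2t: e_ss = 2/K_v with K_v=50/3 → 0.12.
Total e_ss = 0.12.

0.12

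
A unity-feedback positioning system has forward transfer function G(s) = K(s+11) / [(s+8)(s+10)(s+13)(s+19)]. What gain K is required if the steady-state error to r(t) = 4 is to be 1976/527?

The open loop has no poles at the origin → type 0 system.
K_p = lim_{s→0} G(s) = K·11 / (8·10·13·19) = (11/19760)·K.
e_ss = 4/(1 + K_p) = 1976/527 ⇒ 1 + (11/19760)·K = 527/494 ⇒ K = 120.

120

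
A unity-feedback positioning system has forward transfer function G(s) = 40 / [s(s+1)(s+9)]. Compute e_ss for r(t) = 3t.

System type = 1 (one pole at s=0).
K_v = lim_{s→0} s·G(s) = 40 / (1·9) = 40/9.
e_ss = 3/K_v = 3/(40/9) = 0.675.

0.675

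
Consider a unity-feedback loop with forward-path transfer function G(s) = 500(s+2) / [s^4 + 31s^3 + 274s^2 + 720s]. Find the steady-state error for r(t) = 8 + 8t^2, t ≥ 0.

Lowest-order denominator term is 720s, so the open loop has 1 pole at the origin → type 1 system. By superposition:
  • 8: tracked with zero error.
  • 8t^2: a type-1 system cannot track it, e_ss → ∞.
The unbounded component dominates.

infinity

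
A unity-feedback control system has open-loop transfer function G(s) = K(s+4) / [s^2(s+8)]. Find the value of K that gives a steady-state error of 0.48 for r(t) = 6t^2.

The open loop has two poles at the origin → type 2 system.
K_a = lim_{s→0} s^2·G(s) = K·4 / (8) = 0.5·K.
e_ss = 12/K_a = 0.48 ⇒ K_a = 25 ⇒ K = 25/0.5 = 50.

50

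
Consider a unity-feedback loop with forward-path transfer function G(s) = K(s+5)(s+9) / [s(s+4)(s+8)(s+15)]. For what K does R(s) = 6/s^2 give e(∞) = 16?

One free integrator in G(s): this is a type 1 system.
K_v = lim_{s→0} s·G(s) = K·5·9 / (4·8·15) = (3/32)·K.
e_ss = 6/K_v = 16 ⇒ K_v = 0.375 ⇒ K = 0.375/(3/32) = 4.

4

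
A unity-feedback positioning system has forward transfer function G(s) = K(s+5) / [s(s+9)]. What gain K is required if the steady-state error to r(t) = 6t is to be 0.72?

G(s) has one factor of s in the denominator, so the system is type 1.
K_v = lim_{s→0} s·G(s) = K·5 / (9) = (5/9)·K.
e_ss = 6/K_v = 0.72 ⇒ K_v = 25/3 ⇒ K = (25/3)/(5/9) = 15.

15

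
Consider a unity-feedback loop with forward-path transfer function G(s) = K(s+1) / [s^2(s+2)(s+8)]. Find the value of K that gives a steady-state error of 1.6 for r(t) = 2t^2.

40

Two free integrators in G(s): this is a type 2 system.
K_a = lim_{s→0} s^2·G(s) = K·1 / (2·8) = 0.0625·K.
e_ss = 4/K_a = 1.6 ⇒ K_a = 2.5 ⇒ K = 2.5/0.0625 = 40.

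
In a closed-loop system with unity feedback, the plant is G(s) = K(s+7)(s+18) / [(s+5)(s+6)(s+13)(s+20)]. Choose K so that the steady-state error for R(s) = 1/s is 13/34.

100

System type = 0 (no poles at s=0).
K_p = lim_{s→0} G(s) = K·7·18 / (5·6·13·20) = (21/1300)·K.
e_ss = 1/(1 + K_p) = 13/34 ⇒ 1 + (21/1300)·K = 34/13 ⇒ K = 100.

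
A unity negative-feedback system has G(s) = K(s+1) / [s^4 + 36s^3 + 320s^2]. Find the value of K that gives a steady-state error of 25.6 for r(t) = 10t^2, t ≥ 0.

Factoring s^2 from the denominator leaves a polynomial with constant term 320, so the system is type 2.
K_a = lim_{s→0} s^2·G(s) = K·1 / 320 = (1/320)·K.
e_ss = 20/K_a = 25.6 ⇒ K_a = 25/32 ⇒ K = (25/32)/(1/320) = 250.

250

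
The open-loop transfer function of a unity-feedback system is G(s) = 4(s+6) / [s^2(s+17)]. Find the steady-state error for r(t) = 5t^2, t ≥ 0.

85/12

Two free integrators in G(s): this is a type 2 system.
K_a = lim_{s→0} s^2·G(s) = 4·6 / (17) = 24/17.
r(t) = 5t^2 gives R(s) = 10/s^3.
e_ss = 10/K_a = 10/(24/17) = 85/12.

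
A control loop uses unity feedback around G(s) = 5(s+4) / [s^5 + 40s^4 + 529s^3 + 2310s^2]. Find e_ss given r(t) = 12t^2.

Lowest-order denominator term is 2310s^2, so the open loop has 2 poles at the origin → type 2 system.
K_a = lim_{s→0} s^2·G(s) = 5·4 / 2310 = 2/231.
r(t) = 12t^2 gives R(s) = 24/s^3.
e_ss = 24/K_a = 24/(2/231) = 2772.

2772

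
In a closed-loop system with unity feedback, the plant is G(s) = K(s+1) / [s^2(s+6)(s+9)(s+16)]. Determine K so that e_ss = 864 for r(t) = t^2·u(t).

2

System type = 2 (two poles at s=0).
K_a = lim_{s→0} s^2·G(s) = K·1 / (6·9·16) = (1/864)·K.
e_ss = 2/K_a = 864 ⇒ K_a = 1/432 ⇒ K = (1/432)/(1/864) = 2.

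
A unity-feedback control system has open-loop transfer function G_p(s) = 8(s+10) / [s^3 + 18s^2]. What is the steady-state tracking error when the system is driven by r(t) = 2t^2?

0.9

The denominator has no term below 18s^2 — 2 poles at s=0, type 2.
K_a = lim_{s→0} s^2·G_p(s) = 8·10 / 18 = 40/9.
r(t) = 2t^2 gives R(s) = 4/s^3.
e_ss = 4/K_a = 4/(40/9) = 0.9.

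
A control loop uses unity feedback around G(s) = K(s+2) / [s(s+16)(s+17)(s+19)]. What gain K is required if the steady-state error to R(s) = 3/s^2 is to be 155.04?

G(s) has one factor of s in the denominator, so the system is type 1.
K_v = lim_{s→0} s·G(s) = K·2 / (16·17·19) = (1/2584)·K.
e_ss = 3/K_v = 155.04 ⇒ K_v = 25/1292 ⇒ K = (25/1292)/(1/2584) = 50.

50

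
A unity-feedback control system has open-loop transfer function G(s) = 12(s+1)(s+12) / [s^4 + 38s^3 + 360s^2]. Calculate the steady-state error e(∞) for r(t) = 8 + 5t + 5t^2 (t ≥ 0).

Lowest-order denominator term is 360s^2, so the open loop has 2 poles at the origin → type 2 system. Taking each input component in turn:
  • 8: tracked with zero error.
  • 5t: tracked with zero error.
  • 5t^2: e_ss = 10/K_a with K_a=0.4 → 25.
Total e_ss = 25.

25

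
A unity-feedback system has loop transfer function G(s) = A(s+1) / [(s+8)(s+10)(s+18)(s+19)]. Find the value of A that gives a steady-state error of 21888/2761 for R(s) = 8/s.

250

System type = 0 (no poles at s=0).
K_p = lim_{s→0} G(s) = A·1 / (8·10·18·19) = (1/27360)·A.
e_ss = 8/(1 + K_p) = 21888/2761 ⇒ 1 + (1/27360)·A = 2761/2736 ⇒ A = 250.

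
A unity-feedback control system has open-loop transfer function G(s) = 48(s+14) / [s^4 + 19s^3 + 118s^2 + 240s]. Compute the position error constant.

K_p = lim_{s→0} G(s); with 1 pole at the origin the limit diverges, so K_p = ∞.

infinity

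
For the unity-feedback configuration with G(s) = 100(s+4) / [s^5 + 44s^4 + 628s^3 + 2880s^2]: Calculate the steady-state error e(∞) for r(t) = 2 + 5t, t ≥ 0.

Lowest-order denominator term is 2880s^2, so the open loop has 2 poles at the origin → type 2 system. Treating each term separately:
  • 2: tracked with zero error.
  • 5t: tracked with zero error.
Total e_ss = 0.

0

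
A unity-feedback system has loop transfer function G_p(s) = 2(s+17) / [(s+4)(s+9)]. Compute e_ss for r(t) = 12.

216/35

No free integrators in G_p(s): this is a type 0 system.
K_p = lim_{s→0} G_p(s) = 2·17 / (4·9) = 17/18.
e_ss = 12/(1 + K_p) = 12/(35/18) = 216/35.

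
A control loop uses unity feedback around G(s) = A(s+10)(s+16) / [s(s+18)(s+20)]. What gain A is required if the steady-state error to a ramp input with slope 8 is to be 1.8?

The open loop has one pole at the origin → type 1 system.
K_v = lim_{s→0} s·G(s) = A·10·16 / (18·20) = (4/9)·A.
e_ss = 8/K_v = 1.8 ⇒ K_v = 40/9 ⇒ A = (40/9)/(4/9) = 10.

10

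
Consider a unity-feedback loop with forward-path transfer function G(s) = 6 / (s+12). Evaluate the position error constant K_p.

0.5

System type = 0 (no poles at s=0).
K_p = lim_{s→0} G(s) = 6 / (12) = 0.5.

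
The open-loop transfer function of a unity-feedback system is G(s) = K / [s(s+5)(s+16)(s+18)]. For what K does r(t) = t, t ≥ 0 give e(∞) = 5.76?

250

G(s) has one factor of s in the denominator, so the system is type 1.
K_v = lim_{s→0} s·G(s) = K / (5·16·18) = (1/1440)·K.
e_ss = 1/K_v = 5.76 ⇒ K_v = 25/144 ⇒ K = (25/144)/(1/1440) = 250.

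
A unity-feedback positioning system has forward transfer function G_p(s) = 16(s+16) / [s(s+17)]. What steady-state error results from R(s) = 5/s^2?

85/256

System type = 1 (one pole at s=0).
K_v = lim_{s→0} s·G_p(s) = 16·16 / (17) = 256/17.
e_ss = 5/K_v = 5/(256/17) = 85/256.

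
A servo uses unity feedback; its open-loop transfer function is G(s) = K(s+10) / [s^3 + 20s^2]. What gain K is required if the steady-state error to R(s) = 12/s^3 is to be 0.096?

The denominator has no term below 20s^2 — 2 poles at s=0, type 2.
K_a = lim_{s→0} s^2·G(s) = K·10 / 20 = 0.5·K.
e_ss = 12/K_a = 0.096 ⇒ K_a = 125 ⇒ K = 125/0.5 = 250.

250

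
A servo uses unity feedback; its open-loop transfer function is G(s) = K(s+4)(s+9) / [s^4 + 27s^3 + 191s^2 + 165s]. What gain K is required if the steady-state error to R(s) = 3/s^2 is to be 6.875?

The denominator has no term below 165s — 1 pole at s=0, type 1.
K_v = lim_{s→0} s·G(s) = K·4·9 / 165 = (12/55)·K.
e_ss = 3/K_v = 6.875 ⇒ K_v = 24/55 ⇒ K = (24/55)/(12/55) = 2.

2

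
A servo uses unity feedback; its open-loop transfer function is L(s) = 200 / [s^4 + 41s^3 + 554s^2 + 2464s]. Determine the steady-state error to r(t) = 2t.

24.64

The denominator has no term below 2464s — 1 pole at s=0, type 1.
K_v = lim_{s→0} s·L(s) = 200 / 2464 = 25/308.
e_ss = 2/K_v = 2/(25/308) = 24.64.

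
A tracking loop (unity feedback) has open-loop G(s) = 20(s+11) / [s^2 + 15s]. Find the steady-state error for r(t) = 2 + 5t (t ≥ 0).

Factoring s from the denominator leaves a polynomial with constant term 15, so the system is type 1. Taking each input component in turn:
  • 2: tracked with zero error.
  • 5t: e_ss = 5/K_v with K_v=44/3 → 15/44.
Total e_ss = 15/44.

15/44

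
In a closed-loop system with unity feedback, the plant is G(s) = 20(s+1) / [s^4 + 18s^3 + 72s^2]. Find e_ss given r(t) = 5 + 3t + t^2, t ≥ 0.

7.2

The denominator has no term below 72s^2 — 2 poles at s=0, type 2. Treating each term separately:
  • 5: tracked with zero error.
  • 3t: tracked with zero error.
  • t^2: e_ss = 2/K_a with K_a=5/18 → 7.2.
Total e_ss = 7.2.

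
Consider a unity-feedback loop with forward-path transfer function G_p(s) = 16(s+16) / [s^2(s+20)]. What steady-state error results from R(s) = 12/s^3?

0.9375

G_p(s) has two factors of s in the denominator, so the system is type 2.
K_a = lim_{s→0} s^2·G_p(s) = 16·16 / (20) = 12.8.
r(t) = 6t^2 gives R(s) = 12/s^3.
e_ss = 12/K_a = 12/12.8 = 0.9375.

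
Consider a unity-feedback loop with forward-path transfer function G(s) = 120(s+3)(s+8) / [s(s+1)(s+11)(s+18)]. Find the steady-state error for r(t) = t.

G(s) has one factor of s in the denominator, so the system is type 1.
K_v = lim_{s→0} s·G(s) = 120·3·8 / (1·11·18) = 160/11.
e_ss = 1/K_v = 1/(160/11) = 11/160.

11/160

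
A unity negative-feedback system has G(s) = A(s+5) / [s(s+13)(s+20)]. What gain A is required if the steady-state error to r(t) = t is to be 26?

G(s) has one factor of s in the denominator, so the system is type 1.
K_v = lim_{s→0} s·G(s) = A·5 / (13·20) = (1/52)·A.
e_ss = 1/K_v = 26 ⇒ K_v = 1/26 ⇒ A = (1/26)/(1/52) = 2.

2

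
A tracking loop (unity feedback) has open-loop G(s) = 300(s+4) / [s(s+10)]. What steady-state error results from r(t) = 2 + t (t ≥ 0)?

The open loop has one pole at the origin → type 1 system. By superposition:
  • 2: tracked with zero error.
  • t: e_ss = 1/K_v with K_v=120 → 1/120.
Total e_ss = 1/120.

1/120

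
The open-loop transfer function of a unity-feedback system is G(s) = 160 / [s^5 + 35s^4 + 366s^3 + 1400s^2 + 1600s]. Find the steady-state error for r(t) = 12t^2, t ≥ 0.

The denominator has no term below 1600s — 1 pole at s=0, type 1.
For a type-1 system K_a = 0, so e_ss to a parabolic input is unbounded.

infinity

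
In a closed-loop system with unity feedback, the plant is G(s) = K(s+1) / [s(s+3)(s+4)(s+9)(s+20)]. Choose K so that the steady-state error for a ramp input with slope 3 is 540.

12

System type = 1 (one pole at s=0).
K_v = lim_{s→0} s·G(s) = K·1 / (3·4·9·20) = (1/2160)·K.
e_ss = 3/K_v = 540 ⇒ K_v = 1/180 ⇒ K = (1/180)/(1/2160) = 12.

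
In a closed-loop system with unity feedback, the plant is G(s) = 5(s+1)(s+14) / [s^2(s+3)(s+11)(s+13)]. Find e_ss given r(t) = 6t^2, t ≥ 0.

2574/35

Two free integrators in G(s): this is a type 2 system.
K_a = lim_{s→0} s^2·G(s) = 5·1·14 / (3·11·13) = 70/429.
r(t) = 6t^2 gives R(s) = 12/s^3.
e_ss = 12/K_a = 12/(70/429) = 2574/35.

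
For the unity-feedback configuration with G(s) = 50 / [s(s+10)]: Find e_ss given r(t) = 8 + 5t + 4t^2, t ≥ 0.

The open loop has one pole at the origin → type 1 system. Taking each input component in turn:
  • 8: tracked with zero error.
  • 5t: e_ss = 5/K_v with K_v=5 → 1.
  • 4t^2: a type-1 system cannot track it, e_ss → ∞.
The unbounded component dominates.

infinity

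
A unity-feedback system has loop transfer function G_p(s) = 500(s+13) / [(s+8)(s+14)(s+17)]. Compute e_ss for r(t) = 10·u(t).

The open loop has no poles at the origin → type 0 system.
K_p = lim_{s→0} G_p(s) = 500·13 / (8·14·17) = 1625/476.
e_ss = 10/(1 + K_p) = 10/(2101/476) = 4760/2101.

4760/2101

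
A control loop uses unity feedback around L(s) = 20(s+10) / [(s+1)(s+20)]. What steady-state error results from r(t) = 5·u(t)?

The open loop has no poles at the origin → type 0 system.
K_p = lim_{s→0} L(s) = 20·10 / (1·20) = 10.
e_ss = 5/(1 + K_p) = 5/11.

5/11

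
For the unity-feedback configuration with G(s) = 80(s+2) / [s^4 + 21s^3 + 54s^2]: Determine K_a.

80/27

Lowest-order denominator term is 54s^2, so the open loop has 2 poles at the origin → type 2 system.
K_a = lim_{s→0} s^2·G(s) = 80·2 / 54 = 80/27.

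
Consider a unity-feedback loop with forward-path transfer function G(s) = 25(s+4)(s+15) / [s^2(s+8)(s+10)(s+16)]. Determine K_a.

75/64

Two free integrators in G(s): this is a type 2 system.
K_a = lim_{s→0} s^2·G(s) = 25·4·15 / (8·10·16) = 75/64.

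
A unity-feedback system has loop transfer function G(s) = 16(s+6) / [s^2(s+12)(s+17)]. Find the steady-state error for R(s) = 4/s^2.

G(s) has two factors of s in the denominator, so the system is type 2.
A type-2 system has K_v = ∞, so it tracks a ramp input with zero steady-state error.

0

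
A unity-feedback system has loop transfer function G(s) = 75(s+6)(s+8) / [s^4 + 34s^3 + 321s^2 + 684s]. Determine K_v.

Factoring s from the denominator leaves a polynomial with constant term 684, so the system is type 1.
K_v = lim_{s→0} s·G(s) = 75·6·8 / 684 = 100/19.

100/19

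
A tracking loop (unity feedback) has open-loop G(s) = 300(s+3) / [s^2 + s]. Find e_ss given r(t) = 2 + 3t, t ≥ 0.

1/300

Factoring s from the denominator leaves a polynomial with constant term 1, so the system is type 1. Treating each term separately:
  • 2: tracked with zero error.
  • 3t: e_ss = 3/K_v with K_v=900 → 1/300.
Total e_ss = 1/300.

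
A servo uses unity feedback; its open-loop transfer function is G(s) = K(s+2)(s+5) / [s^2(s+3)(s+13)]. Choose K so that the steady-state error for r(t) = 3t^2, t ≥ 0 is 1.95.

12

System type = 2 (two poles at s=0).
K_a = lim_{s→0} s^2·G(s) = K·2·5 / (3·13) = (10/39)·K.
e_ss = 6/K_a = 1.95 ⇒ K_a = 40/13 ⇒ K = (40/13)/(10/39) = 12.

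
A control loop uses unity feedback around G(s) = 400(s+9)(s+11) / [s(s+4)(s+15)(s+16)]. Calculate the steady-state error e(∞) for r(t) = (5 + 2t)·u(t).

8/165

The open loop has one pole at the origin → type 1 system. By superposition:
  • 5: tracked with zero error.
  • 2t: e_ss = 2/K_v with K_v=41.25 → 8/165.
Total e_ss = 8/165.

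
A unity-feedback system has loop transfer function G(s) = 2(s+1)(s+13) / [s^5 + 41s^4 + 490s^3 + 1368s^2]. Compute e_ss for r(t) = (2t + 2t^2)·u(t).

Factoring s^2 from the denominator leaves a polynomial with constant term 1368, so the system is type 2. Taking each input component in turn:
  • 2t: tracked with zero error.
  • 2t^2: e_ss = 4/K_a with K_a=13/684 → 2736/13.
Total e_ss = 2736/13.

2736/13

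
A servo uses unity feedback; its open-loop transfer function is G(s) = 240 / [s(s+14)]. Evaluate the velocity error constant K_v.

G(s) has one factor of s in the denominator, so the system is type 1.
K_v = lim_{s→0} s·G(s) = 240 / (14) = 120/7.

120/7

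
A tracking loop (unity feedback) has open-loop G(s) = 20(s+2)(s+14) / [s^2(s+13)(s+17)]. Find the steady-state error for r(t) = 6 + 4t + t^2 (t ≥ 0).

221/280

The open loop has two poles at the origin → type 2 system. Taking each input component in turn:
  • 6: tracked with zero error.
  • 4t: tracked with zero error.
  • t^2: e_ss = 2/K_a with K_a=560/221 → 221/280.
Total e_ss = 221/280.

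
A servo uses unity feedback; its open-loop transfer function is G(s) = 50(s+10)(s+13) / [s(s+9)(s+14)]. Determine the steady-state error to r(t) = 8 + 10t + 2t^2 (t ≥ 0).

infinity

System type = 1 (one pole at s=0). By superposition:
  • 8: tracked with zero error.
  • 10t: e_ss = 10/K_v with K_v=3250/63 → 63/325.
  • 2t^2: a type-1 system cannot track it, e_ss → ∞.
The unbounded component dominates.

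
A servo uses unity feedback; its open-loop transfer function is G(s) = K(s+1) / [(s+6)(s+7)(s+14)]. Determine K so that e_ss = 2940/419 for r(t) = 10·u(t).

250

No free integrators in G(s): this is a type 0 system.
K_p = lim_{s→0} G(s) = K·1 / (6·7·14) = (1/588)·K.
e_ss = 10/(1 + K_p) = 2940/419 ⇒ 1 + (1/588)·K = 419/294 ⇒ K = 250.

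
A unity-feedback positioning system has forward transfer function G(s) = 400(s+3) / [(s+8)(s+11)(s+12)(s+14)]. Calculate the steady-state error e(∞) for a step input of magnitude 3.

G(s) has no factors of s in the denominator, so the system is type 0.
K_p = lim_{s→0} G(s) = 400·3 / (8·11·12·14) = 25/308.
e_ss = 3/(1 + K_p) = 3/(333/308) = 308/111.

308/111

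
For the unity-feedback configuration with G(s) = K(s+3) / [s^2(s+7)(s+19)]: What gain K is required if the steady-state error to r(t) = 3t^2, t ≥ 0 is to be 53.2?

5

Two free integrators in G(s): this is a type 2 system.
K_a = lim_{s→0} s^2·G(s) = K·3 / (7·19) = (3/133)·K.
e_ss = 6/K_a = 53.2 ⇒ K_a = 15/133 ⇒ K = (15/133)/(3/133) = 5.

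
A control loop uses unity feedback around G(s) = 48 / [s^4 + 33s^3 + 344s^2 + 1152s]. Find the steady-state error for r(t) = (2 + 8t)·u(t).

Factoring s from the denominator leaves a polynomial with constant term 1152, so the system is type 1. Treating each term separately:
  • 2: tracked with zero error.
  • 8t: e_ss = 8/K_v with K_v=1/24 → 192.
Total e_ss = 192.

192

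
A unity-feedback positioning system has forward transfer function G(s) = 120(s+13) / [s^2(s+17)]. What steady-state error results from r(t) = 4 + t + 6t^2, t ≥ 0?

17/130

Two free integrators in G(s): this is a type 2 system. By superposition:
  • 4: tracked with zero error.
  • t: tracked with zero error.
  • 6t^2: e_ss = 12/K_a with K_a=1560/17 → 17/130.
Total e_ss = 17/130.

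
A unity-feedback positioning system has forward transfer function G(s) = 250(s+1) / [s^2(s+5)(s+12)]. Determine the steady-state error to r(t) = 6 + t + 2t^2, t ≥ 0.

0.96

The open loop has two poles at the origin → type 2 system. Treating each term separately:
  • 6: tracked with zero error.
  • t: tracked with zero error.
  • 2t^2: e_ss = 4/K_a with K_a=25/6 → 0.96.
Total e_ss = 0.96.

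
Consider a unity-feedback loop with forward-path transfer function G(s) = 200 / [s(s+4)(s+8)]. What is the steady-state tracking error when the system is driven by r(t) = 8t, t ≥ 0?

1.28

One free integrator in G(s): this is a type 1 system.
K_v = lim_{s→0} s·G(s) = 200 / (4·8) = 6.25.
e_ss = 8/K_v = 8/6.25 = 1.28.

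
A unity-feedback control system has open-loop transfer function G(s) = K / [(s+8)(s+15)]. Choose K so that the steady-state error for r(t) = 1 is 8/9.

No free integrators in G(s): this is a type 0 system.
K_p = lim_{s→0} G(s) = K / (8·15) = (1/120)·K.
e_ss = 1/(1 + K_p) = 8/9 ⇒ 1 + (1/120)·K = 1.125 ⇒ K = 15.

15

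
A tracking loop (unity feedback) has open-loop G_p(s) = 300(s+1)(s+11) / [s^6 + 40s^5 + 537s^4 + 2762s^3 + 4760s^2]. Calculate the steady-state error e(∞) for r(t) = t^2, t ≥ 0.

The denominator has no term below 4760s^2 — 2 poles at s=0, type 2.
K_a = lim_{s→0} s^2·G_p(s) = 300·1·11 / 4760 = 165/238.
r(t) = t^2 gives R(s) = 2/s^3.
e_ss = 2/K_a = 2/(165/238) = 476/165.

476/165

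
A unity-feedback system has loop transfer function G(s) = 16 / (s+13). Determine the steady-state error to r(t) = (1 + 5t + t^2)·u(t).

The open loop has no poles at the origin → type 0 system. Taking each input component in turn:
  • 1: e_ss = 1/(1+K_p) with K_p=16/13 → 13/29.
  • 5t: a type-0 system cannot track it, e_ss → ∞.
  • t^2: a type-0 system cannot track it, e_ss → ∞.
The unbounded component dominates.

infinity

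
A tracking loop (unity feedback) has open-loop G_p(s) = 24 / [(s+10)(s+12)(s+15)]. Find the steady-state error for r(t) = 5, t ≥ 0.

The open loop has no poles at the origin → type 0 system.
K_p = lim_{s→0} G_p(s) = 24 / (10·12·15) = 1/75.
e_ss = 5/(1 + K_p) = 5/(76/75) = 375/76.

375/76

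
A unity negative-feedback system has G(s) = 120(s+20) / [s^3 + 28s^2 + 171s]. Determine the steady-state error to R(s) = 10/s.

Factoring s from the denominator leaves a polynomial with constant term 171, so the system is type 1.
K_p = ∞ for a type-1 system; e_ss to a step is zero.

0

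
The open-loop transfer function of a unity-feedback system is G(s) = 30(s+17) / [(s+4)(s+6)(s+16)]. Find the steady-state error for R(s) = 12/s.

768/149

The open loop has no poles at the origin → type 0 system.
K_p = lim_{s→0} G(s) = 30·17 / (4·6·16) = 85/64.
e_ss = 12/(1 + K_p) = 12/(149/64) = 768/149.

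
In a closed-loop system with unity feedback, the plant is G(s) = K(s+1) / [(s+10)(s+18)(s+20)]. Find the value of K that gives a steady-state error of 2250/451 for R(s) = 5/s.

No free integrators in G(s): this is a type 0 system.
K_p = lim_{s→0} G(s) = K·1 / (10·18·20) = (1/3600)·K.
e_ss = 5/(1 + K_p) = 2250/451 ⇒ 1 + (1/3600)·K = 451/450 ⇒ K = 8.

8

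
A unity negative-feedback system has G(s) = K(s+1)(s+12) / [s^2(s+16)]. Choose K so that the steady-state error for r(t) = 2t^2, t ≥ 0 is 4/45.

System type = 2 (two poles at s=0).
K_a = lim_{s→0} s^2·G(s) = K·1·12 / (16) = 0.75·K.
e_ss = 4/K_a = 4/45 ⇒ K_a = 45 ⇒ K = 45/0.75 = 60.

60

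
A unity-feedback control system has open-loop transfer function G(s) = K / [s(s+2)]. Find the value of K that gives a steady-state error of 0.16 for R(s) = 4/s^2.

50

One free integrator in G(s): this is a type 1 system.
K_v = lim_{s→0} s·G(s) = K / (2) = 0.5·K.
e_ss = 4/K_v = 0.16 ⇒ K_v = 25 ⇒ K = 25/0.5 = 50.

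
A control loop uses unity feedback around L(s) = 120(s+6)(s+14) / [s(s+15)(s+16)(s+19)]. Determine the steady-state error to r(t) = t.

One free integrator in L(s): this is a type 1 system.
K_v = lim_{s→0} s·L(s) = 120·6·14 / (15·16·19) = 42/19.
e_ss = 1/K_v = 1/(42/19) = 19/42.

19/42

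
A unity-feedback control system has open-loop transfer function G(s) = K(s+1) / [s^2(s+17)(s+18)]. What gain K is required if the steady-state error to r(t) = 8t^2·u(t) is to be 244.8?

20

Two free integrators in G(s): this is a type 2 system.
K_a = lim_{s→0} s^2·G(s) = K·1 / (17·18) = (1/306)·K.
e_ss = 16/K_a = 244.8 ⇒ K_a = 10/153 ⇒ K = (10/153)/(1/306) = 20.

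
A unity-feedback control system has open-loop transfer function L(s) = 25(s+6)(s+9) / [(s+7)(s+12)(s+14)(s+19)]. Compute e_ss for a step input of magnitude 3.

11172/3949

System type = 0 (no poles at s=0).
K_p = lim_{s→0} L(s) = 25·6·9 / (7·12·14·19) = 225/3724.
e_ss = 3/(1 + K_p) = 3/(3949/3724) = 11172/3949.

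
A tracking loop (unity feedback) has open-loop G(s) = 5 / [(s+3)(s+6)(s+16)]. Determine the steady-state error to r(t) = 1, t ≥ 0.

G(s) has no factors of s in the denominator, so the system is type 0.
K_p = lim_{s→0} G(s) = 5 / (3·6·16) = 5/288.
e_ss = 1/(1 + K_p) = 1/(293/288) = 288/293.

288/293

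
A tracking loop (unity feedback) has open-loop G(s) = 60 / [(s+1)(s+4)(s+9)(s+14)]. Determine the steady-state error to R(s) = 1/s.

System type = 0 (no poles at s=0).
K_p = lim_{s→0} G(s) = 60 / (1·4·9·14) = 5/42.
e_ss = 1/(1 + K_p) = 1/(47/42) = 42/47.

42/47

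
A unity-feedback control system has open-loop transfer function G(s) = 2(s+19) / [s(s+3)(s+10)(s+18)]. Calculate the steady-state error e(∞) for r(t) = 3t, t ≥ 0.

810/19

The open loop has one pole at the origin → type 1 system.
K_v = lim_{s→0} s·G(s) = 2·19 / (3·10·18) = 19/270.
e_ss = 3/K_v = 3/(19/270) = 810/19.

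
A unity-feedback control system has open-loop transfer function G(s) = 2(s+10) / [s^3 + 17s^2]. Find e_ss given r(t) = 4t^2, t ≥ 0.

6.8

Factoring s^2 from the denominator leaves a polynomial with constant term 17, so the system is type 2.
K_a = lim_{s→0} s^2·G(s) = 2·10 / 17 = 20/17.
r(t) = 4t^2 gives R(s) = 8/s^3.
e_ss = 8/K_a = 8/(20/17) = 6.8.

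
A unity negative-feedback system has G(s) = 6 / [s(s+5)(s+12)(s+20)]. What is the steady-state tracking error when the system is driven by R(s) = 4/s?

The open loop has one pole at the origin → type 1 system.
K_p = ∞ for a type-1 system; e_ss to a step is zero.

0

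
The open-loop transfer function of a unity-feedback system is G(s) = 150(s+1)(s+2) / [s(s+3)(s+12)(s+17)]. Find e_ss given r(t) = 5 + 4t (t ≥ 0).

One free integrator in G(s): this is a type 1 system. Taking each input component in turn:
  • 5: tracked with zero error.
  • 4t: e_ss = 4/K_v with K_v=25/51 → 8.16.
Total e_ss = 8.16.

8.16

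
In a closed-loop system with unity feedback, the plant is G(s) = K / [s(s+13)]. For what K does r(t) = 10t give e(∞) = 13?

The open loop has one pole at the origin → type 1 system.
K_v = lim_{s→0} s·G(s) = K / (13) = (1/13)·K.
e_ss = 10/K_v = 13 ⇒ K_v = 10/13 ⇒ K = (10/13)/(1/13) = 10.

10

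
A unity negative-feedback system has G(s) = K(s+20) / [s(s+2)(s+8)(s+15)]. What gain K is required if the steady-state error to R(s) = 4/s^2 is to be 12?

One free integrator in G(s): this is a type 1 system.
K_v = lim_{s→0} s·G(s) = K·20 / (2·8·15) = (1/12)·K.
e_ss = 4/K_v = 12 ⇒ K_v = 1/3 ⇒ K = (1/3)/(1/12) = 4.

4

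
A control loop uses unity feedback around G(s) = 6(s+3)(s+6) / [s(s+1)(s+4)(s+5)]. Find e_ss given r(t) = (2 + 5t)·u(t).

25/27

G(s) has one factor of s in the denominator, so the system is type 1. Treating each term separately:
  • 2: tracked with zero error.
  • 5t: e_ss = 5/K_v with K_v=5.4 → 25/27.
Total e_ss = 25/27.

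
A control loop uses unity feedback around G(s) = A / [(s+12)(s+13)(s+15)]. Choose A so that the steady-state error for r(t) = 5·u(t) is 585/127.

The open loop has no poles at the origin → type 0 system.
K_p = lim_{s→0} G(s) = A / (12·13·15) = (1/2340)·A.
e_ss = 5/(1 + K_p) = 585/127 ⇒ 1 + (1/2340)·A = 127/117 ⇒ A = 200.

200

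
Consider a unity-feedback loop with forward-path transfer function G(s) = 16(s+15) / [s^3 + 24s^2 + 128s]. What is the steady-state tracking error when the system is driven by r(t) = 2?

Factoring s from the denominator leaves a polynomial with constant term 128, so the system is type 1.
K_p = ∞ for a type-1 system; e_ss to a step is zero.

0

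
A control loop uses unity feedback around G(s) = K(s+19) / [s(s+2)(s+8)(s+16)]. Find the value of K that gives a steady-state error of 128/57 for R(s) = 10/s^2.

60

G(s) has one factor of s in the denominator, so the system is type 1.
K_v = lim_{s→0} s·G(s) = K·19 / (2·8·16) = (19/256)·K.
e_ss = 10/K_v = 128/57 ⇒ K_v = 285/64 ⇒ K = (285/64)/(19/256) = 60.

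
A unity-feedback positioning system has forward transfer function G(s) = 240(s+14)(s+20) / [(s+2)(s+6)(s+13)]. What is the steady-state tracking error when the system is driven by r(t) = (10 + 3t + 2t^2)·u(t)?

infinity

G(s) has no factors of s in the denominator, so the system is type 0. Treating each term separately:
  • 10: e_ss = 10/(1+K_p) with K_p=5600/13 → 130/5613.
  • 3t: a type-0 system cannot track it, e_ss → ∞.
  • 2t^2: a type-0 system cannot track it, e_ss → ∞.
The unbounded component dominates.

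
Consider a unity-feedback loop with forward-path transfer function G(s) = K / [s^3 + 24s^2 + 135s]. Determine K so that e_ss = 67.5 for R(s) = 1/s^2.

2

The denominator has no term below 135s — 1 pole at s=0, type 1.
K_v = lim_{s→0} s·G(s) = K / 135 = (1/135)·K.
e_ss = 1/K_v = 67.5 ⇒ K_v = 2/135 ⇒ K = (2/135)/(1/135) = 2.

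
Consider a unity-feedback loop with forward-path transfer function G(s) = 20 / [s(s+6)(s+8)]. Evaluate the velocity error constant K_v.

5/12

G(s) has one factor of s in the denominator, so the system is type 1.
K_v = lim_{s→0} s·G(s) = 20 / (6·8) = 5/12.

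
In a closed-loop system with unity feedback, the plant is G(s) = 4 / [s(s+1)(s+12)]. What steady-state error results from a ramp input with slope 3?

G(s) has one factor of s in the denominator, so the system is type 1.
K_v = lim_{s→0} s·G(s) = 4 / (1·12) = 1/3.
e_ss = 3/K_v = 3/(1/3) = 9.

9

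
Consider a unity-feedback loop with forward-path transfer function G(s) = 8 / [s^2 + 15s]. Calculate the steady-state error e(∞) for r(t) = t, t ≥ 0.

The denominator has no term below 15s — 1 pole at s=0, type 1.
K_v = lim_{s→0} s·G(s) = 8 / 15 = 8/15.
e_ss = 1/K_v = 1/(8/15) = 1.875.

1.875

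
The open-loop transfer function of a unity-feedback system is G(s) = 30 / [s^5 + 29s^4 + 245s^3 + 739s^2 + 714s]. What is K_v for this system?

5/119

The denominator has no term below 714s — 1 pole at s=0, type 1.
K_v = lim_{s→0} s·G(s) = 30 / 714 = 5/119.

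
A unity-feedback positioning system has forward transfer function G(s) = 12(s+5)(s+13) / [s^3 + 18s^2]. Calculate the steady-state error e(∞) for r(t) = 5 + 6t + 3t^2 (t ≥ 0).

The denominator has no term below 18s^2 — 2 poles at s=0, type 2. Treating each term separately:
  • 5: tracked with zero error.
  • 6t: tracked with zero error.
  • 3t^2: e_ss = 6/K_a with K_a=130/3 → 9/65.
Total e_ss = 9/65.

9/65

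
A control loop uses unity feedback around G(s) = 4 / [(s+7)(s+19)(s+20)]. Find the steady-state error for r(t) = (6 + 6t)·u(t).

infinity

No free integrators in G(s): this is a type 0 system. Treating each term separately:
  • 6: e_ss = 6/(1+K_p) with K_p=1/665 → 665/111.
  • 6t: a type-0 system cannot track it, e_ss → ∞.
The unbounded component dominates.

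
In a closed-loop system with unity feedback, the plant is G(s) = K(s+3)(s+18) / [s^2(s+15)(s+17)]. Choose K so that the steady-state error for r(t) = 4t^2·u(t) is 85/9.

G(s) has two factors of s in the denominator, so the system is type 2.
K_a = lim_{s→0} s^2·G(s) = K·3·18 / (15·17) = (18/85)·K.
e_ss = 8/K_a = 85/9 ⇒ K_a = 72/85 ⇒ K = (72/85)/(18/85) = 4.

4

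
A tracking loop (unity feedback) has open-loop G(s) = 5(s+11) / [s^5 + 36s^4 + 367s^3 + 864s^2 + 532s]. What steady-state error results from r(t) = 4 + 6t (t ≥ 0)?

3192/55

Lowest-order denominator term is 532s, so the open loop has 1 pole at the origin → type 1 system. Taking each input component in turn:
  • 4: tracked with zero error.
  • 6t: e_ss = 6/K_v with K_v=55/532 → 3192/55.
Total e_ss = 3192/55.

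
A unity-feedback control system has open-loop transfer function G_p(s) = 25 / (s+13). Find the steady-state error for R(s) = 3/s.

System type = 0 (no poles at s=0).
K_p = lim_{s→0} G_p(s) = 25 / (13) = 25/13.
e_ss = 3/(1 + K_p) = 3/(38/13) = 39/38.

39/38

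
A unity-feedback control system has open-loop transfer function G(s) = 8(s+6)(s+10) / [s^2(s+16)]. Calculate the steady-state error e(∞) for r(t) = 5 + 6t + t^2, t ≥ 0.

1/15

Two free integrators in G(s): this is a type 2 system. Taking each input component in turn:
  • 5: tracked with zero error.
  • 6t: tracked with zero error.
  • t^2: e_ss = 2/K_a with K_a=30 → 1/15.
Total e_ss = 1/15.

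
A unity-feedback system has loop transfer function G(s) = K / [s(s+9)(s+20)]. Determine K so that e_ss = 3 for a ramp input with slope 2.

G(s) has one factor of s in the denominator, so the system is type 1.
K_v = lim_{s→0} s·G(s) = K / (9·20) = (1/180)·K.
e_ss = 2/K_v = 3 ⇒ K_v = 2/3 ⇒ K = (2/3)/(1/180) = 120.

120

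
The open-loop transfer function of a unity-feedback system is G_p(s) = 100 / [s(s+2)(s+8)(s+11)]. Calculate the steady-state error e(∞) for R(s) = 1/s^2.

1.76

One free integrator in G_p(s): this is a type 1 system.
K_v = lim_{s→0} s·G_p(s) = 100 / (2·8·11) = 25/44.
e_ss = 1/K_v = 1/(25/44) = 1.76.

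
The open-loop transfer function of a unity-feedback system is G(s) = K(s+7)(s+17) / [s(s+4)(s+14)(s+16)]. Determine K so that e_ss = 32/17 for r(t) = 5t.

The open loop has one pole at the origin → type 1 system.
K_v = lim_{s→0} s·G(s) = K·7·17 / (4·14·16) = (17/128)·K.
e_ss = 5/K_v = 32/17 ⇒ K_v = 85/32 ⇒ K = (85/32)/(17/128) = 20.

20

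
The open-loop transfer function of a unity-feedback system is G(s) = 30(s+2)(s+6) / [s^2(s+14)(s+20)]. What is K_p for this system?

K_p = lim_{s→0} G(s); with 2 poles at the origin the limit diverges, so K_p = ∞.

infinity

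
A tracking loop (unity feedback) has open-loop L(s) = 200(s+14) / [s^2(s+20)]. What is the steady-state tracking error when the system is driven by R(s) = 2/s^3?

L(s) has two factors of s in the denominator, so the system is type 2.
K_a = lim_{s→0} s^2·L(s) = 200·14 / (20) = 140.
r(t) = t^2 gives R(s) = 2/s^3.
e_ss = 2/K_a = 2/140 = 1/70.

1/70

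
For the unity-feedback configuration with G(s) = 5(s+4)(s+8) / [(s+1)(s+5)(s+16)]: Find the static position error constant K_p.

G(s) has no factors of s in the denominator, so the system is type 0.
K_p = lim_{s→0} G(s) = 5·4·8 / (1·5·16) = 2.

2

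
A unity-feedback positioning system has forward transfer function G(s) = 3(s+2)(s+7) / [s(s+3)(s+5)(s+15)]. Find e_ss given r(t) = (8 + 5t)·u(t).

The open loop has one pole at the origin → type 1 system. By superposition:
  • 8: tracked with zero error.
  • 5t: e_ss = 5/K_v with K_v=14/75 → 375/14.
Total e_ss = 375/14.

375/14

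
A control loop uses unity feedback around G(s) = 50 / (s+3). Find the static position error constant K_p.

No free integrators in G(s): this is a type 0 system.
K_p = lim_{s→0} G(s) = 50 / (3) = 50/3.

50/3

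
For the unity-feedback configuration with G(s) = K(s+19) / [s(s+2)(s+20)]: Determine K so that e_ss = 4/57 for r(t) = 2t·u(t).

60

System type = 1 (one pole at s=0).
K_v = lim_{s→0} s·G(s) = K·19 / (2·20) = 0.475·K.
e_ss = 2/K_v = 4/57 ⇒ K_v = 28.5 ⇒ K = 28.5/0.475 = 60.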